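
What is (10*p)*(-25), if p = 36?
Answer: -9000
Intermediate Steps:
(10*p)*(-25) = (10*36)*(-25) = 360*(-25) = -9000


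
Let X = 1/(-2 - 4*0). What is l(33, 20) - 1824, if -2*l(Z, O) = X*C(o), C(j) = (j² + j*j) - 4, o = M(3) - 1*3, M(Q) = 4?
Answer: -3649/2 ≈ -1824.5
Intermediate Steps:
o = 1 (o = 4 - 1*3 = 4 - 3 = 1)
C(j) = -4 + 2*j² (C(j) = (j² + j²) - 4 = 2*j² - 4 = -4 + 2*j²)
X = -½ (X = 1/(-2 + 0) = 1/(-2) = -½ ≈ -0.50000)
l(Z, O) = -½ (l(Z, O) = -(-1)*(-4 + 2*1²)/4 = -(-1)*(-4 + 2*1)/4 = -(-1)*(-4 + 2)/4 = -(-1)*(-2)/4 = -½*1 = -½)
l(33, 20) - 1824 = -½ - 1824 = -3649/2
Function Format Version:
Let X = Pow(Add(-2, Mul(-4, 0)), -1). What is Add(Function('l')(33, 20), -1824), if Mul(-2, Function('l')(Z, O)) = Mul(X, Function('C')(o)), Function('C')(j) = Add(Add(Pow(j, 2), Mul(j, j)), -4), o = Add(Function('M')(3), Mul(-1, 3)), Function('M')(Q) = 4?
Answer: Rational(-3649, 2) ≈ -1824.5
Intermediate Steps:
o = 1 (o = Add(4, Mul(-1, 3)) = Add(4, -3) = 1)
Function('C')(j) = Add(-4, Mul(2, Pow(j, 2))) (Function('C')(j) = Add(Add(Pow(j, 2), Pow(j, 2)), -4) = Add(Mul(2, Pow(j, 2)), -4) = Add(-4, Mul(2, Pow(j, 2))))
X = Rational(-1, 2) (X = Pow(Add(-2, 0), -1) = Pow(-2, -1) = Rational(-1, 2) ≈ -0.50000)
Function('l')(Z, O) = Rational(-1, 2) (Function('l')(Z, O) = Mul(Rational(-1, 2), Mul(Rational(-1, 2), Add(-4, Mul(2, Pow(1, 2))))) = Mul(Rational(-1, 2), Mul(Rational(-1, 2), Add(-4, Mul(2, 1)))) = Mul(Rational(-1, 2), Mul(Rational(-1, 2), Add(-4, 2))) = Mul(Rational(-1, 2), Mul(Rational(-1, 2), -2)) = Mul(Rational(-1, 2), 1) = Rational(-1, 2))
Add(Function('l')(33, 20), -1824) = Add(Rational(-1, 2), -1824) = Rational(-3649, 2)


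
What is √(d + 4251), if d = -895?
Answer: 2*√839 ≈ 57.931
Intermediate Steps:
√(d + 4251) = √(-895 + 4251) = √3356 = 2*√839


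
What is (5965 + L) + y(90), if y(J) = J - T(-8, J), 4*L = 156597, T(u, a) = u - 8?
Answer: 180881/4 ≈ 45220.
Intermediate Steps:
T(u, a) = -8 + u
L = 156597/4 (L = (1/4)*156597 = 156597/4 ≈ 39149.)
y(J) = 16 + J (y(J) = J - (-8 - 8) = J - 1*(-16) = J + 16 = 16 + J)
(5965 + L) + y(90) = (5965 + 156597/4) + (16 + 90) = 180457/4 + 106 = 180881/4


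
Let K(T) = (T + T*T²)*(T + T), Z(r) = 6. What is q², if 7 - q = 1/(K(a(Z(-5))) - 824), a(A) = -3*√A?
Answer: 1282427721/26173456 ≈ 48.997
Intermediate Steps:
K(T) = 2*T*(T + T³) (K(T) = (T + T³)*(2*T) = 2*T*(T + T³))
q = 35811/5116 (q = 7 - 1/(2*(-3*√6)²*(1 + (-3*√6)²) - 824) = 7 - 1/(2*54*(1 + 54) - 824) = 7 - 1/(2*54*55 - 824) = 7 - 1/(5940 - 824) = 7 - 1/5116 = 35811/5116 ≈ 6.9998)
q² = (35811/5116)² = 1282427721/26173456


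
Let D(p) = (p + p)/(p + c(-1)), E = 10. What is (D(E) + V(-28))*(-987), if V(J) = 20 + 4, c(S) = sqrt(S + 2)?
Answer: -280308/11 ≈ -25483.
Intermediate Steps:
c(S) = sqrt(2 + S)
D(p) = 2*p/(1 + p) (D(p) = (p + p)/(p + sqrt(2 - 1)) = (2*p)/(p + sqrt(1)) = (2*p)/(p + 1) = (2*p)/(1 + p) = 2*p/(1 + p))
V(J) = 24
(D(E) + V(-28))*(-987) = (2*10/(1 + 10) + 24)*(-987) = (2*10/11 + 24)*(-987) = (2*10*(1/11) + 24)*(-987) = (20/11 + 24)*(-987) = (284/11)*(-987) = -280308/11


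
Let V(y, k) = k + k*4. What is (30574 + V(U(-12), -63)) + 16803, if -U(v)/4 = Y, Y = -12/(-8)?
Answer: 47062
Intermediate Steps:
Y = 3/2 (Y = -12*(-⅛) = 3/2 ≈ 1.5000)
U(v) = -6 (U(v) = -4*3/2 = -6)
V(y, k) = 5*k (V(y, k) = k + 4*k = 5*k)
(30574 + V(U(-12), -63)) + 16803 = (30574 + 5*(-63)) + 16803 = (30574 - 315) + 16803 = 30259 + 16803 = 47062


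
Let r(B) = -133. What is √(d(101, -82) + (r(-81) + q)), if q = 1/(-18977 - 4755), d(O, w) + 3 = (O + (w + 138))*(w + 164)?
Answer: √1793535309595/11866 ≈ 112.86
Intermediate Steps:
d(O, w) = -3 + (164 + w)*(138 + O + w) (d(O, w) = -3 + (O + (w + 138))*(w + 164) = -3 + (O + (138 + w))*(164 + w) = -3 + (138 + O + w)*(164 + w) = -3 + (164 + w)*(138 + O + w))
q = -1/23732 (q = 1/(-23732) = -1/23732 ≈ -4.2137e-5)
√(d(101, -82) + (r(-81) + q)) = √((22629 + (-82)² + 164*101 + 302*(-82) + 101*(-82)) + (-133 - 1/23732)) = √((22629 + 6724 + 16564 - 24764 - 8282) - 3156357/23732) = √(12871 - 3156357/23732) = √(302298215/23732) = √1793535309595/11866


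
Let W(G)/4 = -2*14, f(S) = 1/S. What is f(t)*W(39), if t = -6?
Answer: 56/3 ≈ 18.667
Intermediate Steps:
W(G) = -112 (W(G) = 4*(-2*14) = 4*(-28) = -112)
f(t)*W(39) = -112/(-6) = -⅙*(-112) = 56/3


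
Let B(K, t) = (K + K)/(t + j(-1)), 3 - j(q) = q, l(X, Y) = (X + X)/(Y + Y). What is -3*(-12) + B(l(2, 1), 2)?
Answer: 110/3 ≈ 36.667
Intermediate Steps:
l(X, Y) = X/Y (l(X, Y) = (2*X)/((2*Y)) = (2*X)*(1/(2*Y)) = X/Y)
j(q) = 3 - q
B(K, t) = 2*K/(4 + t) (B(K, t) = (K + K)/(t + (3 - 1*(-1))) = (2*K)/(t + (3 + 1)) = (2*K)/(t + 4) = (2*K)/(4 + t) = 2*K/(4 + t))
-3*(-12) + B(l(2, 1), 2) = -3*(-12) + 2*(2/1)/(4 + 2) = 36 + 2*(2*1)/6 = 36 + 2*2*(1/6) = 36 + 2/3 = 110/3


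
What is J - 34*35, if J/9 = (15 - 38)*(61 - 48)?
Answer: -3881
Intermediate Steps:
J = -2691 (J = 9*((15 - 38)*(61 - 48)) = 9*(-23*13) = 9*(-299) = -2691)
J - 34*35 = -2691 - 34*35 = -2691 - 1190 = -3881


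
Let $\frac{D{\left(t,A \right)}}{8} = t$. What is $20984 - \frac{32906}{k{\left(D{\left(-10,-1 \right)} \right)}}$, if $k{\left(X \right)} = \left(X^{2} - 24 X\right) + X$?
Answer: $\frac{86437627}{4120} \approx 20980.0$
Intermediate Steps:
$D{\left(t,A \right)} = 8 t$
$k{\left(X \right)} = X^{2} - 23 X$
$20984 - \frac{32906}{k{\left(D{\left(-10,-1 \right)} \right)}} = 20984 - \frac{32906}{8 \left(-10\right) \left(-23 + 8 \left(-10\right)\right)} = 20984 - \frac{32906}{\left(-80\right) \left(-23 - 80\right)} = 20984 - \frac{32906}{\left(-80\right) \left(-103\right)} = 20984 - \frac{32906}{8240} = 20984 - 32906 \cdot \frac{1}{8240} = 20984 - \frac{16453}{4120} = \frac{86437627}{4120}$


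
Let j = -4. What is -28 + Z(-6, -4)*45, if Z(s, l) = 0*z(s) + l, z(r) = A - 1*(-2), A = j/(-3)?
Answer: -208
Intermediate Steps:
A = 4/3 (A = -4/(-3) = -4*(-⅓) = 4/3 ≈ 1.3333)
z(r) = 10/3 (z(r) = 4/3 - 1*(-2) = 4/3 + 2 = 10/3)
Z(s, l) = l (Z(s, l) = 0*(10/3) + l = 0 + l = l)
-28 + Z(-6, -4)*45 = -28 - 4*45 = -28 - 180 = -208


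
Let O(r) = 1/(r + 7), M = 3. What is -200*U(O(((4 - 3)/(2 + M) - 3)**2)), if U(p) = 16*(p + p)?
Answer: -160000/371 ≈ -431.27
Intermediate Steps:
O(r) = 1/(7 + r)
U(p) = 32*p (U(p) = 16*(2*p) = 32*p)
-200*U(O(((4 - 3)/(2 + M) - 3)**2)) = -6400/(7 + ((4 - 3)/(2 + 3) - 3)**2) = -6400/(7 + (1/5 - 3)**2) = -6400/(7 + (-14/5)**2) = -6400/(7 + 196/25) = -6400/371/25 = -6400*25/371 = -200*800/371 = -160000/371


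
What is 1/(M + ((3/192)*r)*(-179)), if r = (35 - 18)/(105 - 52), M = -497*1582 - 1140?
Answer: -3392/2670843491 ≈ -1.2700e-6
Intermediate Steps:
M = -787394 (M = -786254 - 1140 = -787394)
r = 17/53 ≈ 0.32075
1/(M + ((3/192)*r)*(-179)) = 1/(-787394 + ((3/192)*(17/53))*(-179)) = 1/(-787394 + ((3*(1/192))*(17/53))*(-179)) = 1/(-787394 + ((1/64)*(17/53))*(-179)) = 1/(-787394 + (17/3392)*(-179)) = 1/(-787394 - 3043/3392) = 1/(-2670843491/3392) = -3392/2670843491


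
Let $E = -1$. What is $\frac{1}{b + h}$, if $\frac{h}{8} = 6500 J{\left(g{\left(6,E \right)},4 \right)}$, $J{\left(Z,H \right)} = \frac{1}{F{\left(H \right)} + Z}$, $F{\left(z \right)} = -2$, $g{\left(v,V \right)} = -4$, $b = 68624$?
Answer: $\frac{3}{179872} \approx 1.6679 \cdot 10^{-5}$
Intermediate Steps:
$J{\left(Z,H \right)} = \frac{1}{-2 + Z}$
$h = - \frac{26000}{3}$ ($h = 8 \frac{6500}{-2 - 4} = 8 \frac{6500}{-6} = 8 \cdot 6500 \left(- \frac{1}{6}\right) = 8 \left(- \frac{3250}{3}\right) = - \frac{26000}{3} \approx -8666.7$)
$\frac{1}{b + h} = \frac{1}{68624 - \frac{26000}{3}} = \frac{1}{\frac{179872}{3}} = \frac{3}{179872}$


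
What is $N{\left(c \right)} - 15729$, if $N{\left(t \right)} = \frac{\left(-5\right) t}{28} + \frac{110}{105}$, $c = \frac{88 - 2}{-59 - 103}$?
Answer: $- \frac{35670781}{2268} \approx -15728.0$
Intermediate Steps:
$c = - \frac{43}{81}$ ($c = \frac{86}{-162} = 86 \left(- \frac{1}{162}\right) = - \frac{43}{81} \approx -0.53086$)
$N{\left(t \right)} = \frac{22}{21} - \frac{5 t}{28}$ ($N{\left(t \right)} = - 5 t \frac{1}{28} + 110 \cdot \frac{1}{105} = - \frac{5 t}{28} + \frac{22}{21} = \frac{22}{21} - \frac{5 t}{28}$)
$N{\left(c \right)} - 15729 = \left(\frac{22}{21} - - \frac{215}{2268}\right) - 15729 = \left(\frac{22}{21} + \frac{215}{2268}\right) - 15729 = \frac{2591}{2268} - 15729 = - \frac{35670781}{2268}$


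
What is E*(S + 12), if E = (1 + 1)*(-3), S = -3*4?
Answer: 0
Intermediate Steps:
S = -12
E = -6 (E = 2*(-3) = -6)
E*(S + 12) = -6*(-12 + 12) = -6*0 = 0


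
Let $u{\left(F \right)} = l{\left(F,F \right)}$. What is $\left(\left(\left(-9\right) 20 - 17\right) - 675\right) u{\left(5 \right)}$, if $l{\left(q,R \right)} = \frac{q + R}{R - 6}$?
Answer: $8720$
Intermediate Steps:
$l{\left(q,R \right)} = \frac{R + q}{-6 + R}$
$u{\left(F \right)} = \frac{2 F}{-6 + F}$ ($u{\left(F \right)} = \frac{F + F}{-6 + F} = \frac{2 F}{-6 + F}$)
$\left(\left(\left(-9\right) 20 - 17\right) - 675\right) u{\left(5 \right)} = \left(\left(\left(-9\right) 20 - 17\right) - 675\right) 2 \cdot 5 \frac{1}{-6 + 5} = \left(\left(-180 - 17\right) - 675\right) 2 \cdot 5 \frac{1}{-1} = \left(-197 - 675\right) 2 \cdot 5 \left(-1\right) = \left(-872\right) \left(-10\right) = 8720$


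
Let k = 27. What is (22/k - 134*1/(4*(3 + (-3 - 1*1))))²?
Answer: 3433609/2916 ≈ 1177.5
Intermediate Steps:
(22/k - 134*1/(4*(3 + (-3 - 1*1))))² = (22/27 - 134*1/(4*(3 + (-3 - 1*1))))² = (22*(1/27) - 134*1/(4*(3 + (-3 - 1))))² = (22/27 - 134*1/(4*(3 - 4)))² = (22/27 - 134/((-1*4)))² = (22/27 - 134/(-4))² = (22/27 - 134*(-¼))² = (22/27 + 67/2)² = (1853/54)² = 3433609/2916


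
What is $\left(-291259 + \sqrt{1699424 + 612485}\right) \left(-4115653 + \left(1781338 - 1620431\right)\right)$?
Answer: $1151855365214 - 114687634 \sqrt{2749} \approx 1.1458 \cdot 10^{12}$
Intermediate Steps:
$\left(-291259 + \sqrt{1699424 + 612485}\right) \left(-4115653 + \left(1781338 - 1620431\right)\right) = \left(-291259 + \sqrt{2311909}\right) \left(-4115653 + \left(1781338 - 1620431\right)\right) = \left(-291259 + 29 \sqrt{2749}\right) \left(-4115653 + 160907\right) = \left(-291259 + 29 \sqrt{2749}\right) \left(-3954746\right) = 1151855365214 - 114687634 \sqrt{2749}$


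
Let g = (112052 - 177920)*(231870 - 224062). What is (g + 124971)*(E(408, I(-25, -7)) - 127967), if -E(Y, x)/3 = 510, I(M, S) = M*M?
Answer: 66583779786381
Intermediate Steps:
I(M, S) = M²
E(Y, x) = -1530 (E(Y, x) = -3*510 = -1530)
g = -514297344 (g = -65868*7808 = -514297344)
(g + 124971)*(E(408, I(-25, -7)) - 127967) = (-514297344 + 124971)*(-1530 - 127967) = -514172373*(-129497) = 66583779786381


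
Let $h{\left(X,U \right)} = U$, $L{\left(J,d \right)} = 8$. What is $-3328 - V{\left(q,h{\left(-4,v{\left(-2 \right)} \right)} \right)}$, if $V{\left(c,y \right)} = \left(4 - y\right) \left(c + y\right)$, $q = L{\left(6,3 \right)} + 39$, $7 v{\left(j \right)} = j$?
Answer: $- \frac{172882}{49} \approx -3528.2$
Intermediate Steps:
$v{\left(j \right)} = \frac{j}{7}$
$q = 47$ ($q = 8 + 39 = 47$)
$-3328 - V{\left(q,h{\left(-4,v{\left(-2 \right)} \right)} \right)} = -3328 - \left(- \left(\frac{1}{7} \left(-2\right)\right)^{2} + 4 \cdot 47 + 4 \cdot \frac{1}{7} \left(-2\right) - 47 \cdot \frac{1}{7} \left(-2\right)\right) = -3328 - \left(- \left(- \frac{2}{7}\right)^{2} + 188 + 4 \left(- \frac{2}{7}\right) - 47 \left(- \frac{2}{7}\right)\right) = -3328 - \left(\left(-1\right) \frac{4}{49} + 188 - \frac{8}{7} + \frac{94}{7}\right) = -3328 - \left(- \frac{4}{49} + 188 - \frac{8}{7} + \frac{94}{7}\right) = -3328 - \frac{9810}{49} = - \frac{172882}{49}$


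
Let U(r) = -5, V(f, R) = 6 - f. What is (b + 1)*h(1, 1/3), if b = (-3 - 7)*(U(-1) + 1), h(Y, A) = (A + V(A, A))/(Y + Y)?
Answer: 123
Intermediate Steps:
h(Y, A) = 3/Y (h(Y, A) = (A + (6 - A))/(Y + Y) = 6/((2*Y)) = 6*(1/(2*Y)) = 3/Y)
b = 40 (b = (-3 - 7)*(-5 + 1) = -10*(-4) = 40)
(b + 1)*h(1, 1/3) = (40 + 1)*(3/1) = 41*(3*1) = 41*3 = 123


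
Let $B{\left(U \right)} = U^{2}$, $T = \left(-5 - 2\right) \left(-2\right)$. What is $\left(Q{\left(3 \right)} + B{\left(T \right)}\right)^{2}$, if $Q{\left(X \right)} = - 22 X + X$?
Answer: $17689$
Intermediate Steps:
$Q{\left(X \right)} = - 21 X$
$T = 14$ ($T = \left(-7\right) \left(-2\right) = 14$)
$\left(Q{\left(3 \right)} + B{\left(T \right)}\right)^{2} = \left(\left(-21\right) 3 + 14^{2}\right)^{2} = \left(-63 + 196\right)^{2} = 133^{2} = 17689$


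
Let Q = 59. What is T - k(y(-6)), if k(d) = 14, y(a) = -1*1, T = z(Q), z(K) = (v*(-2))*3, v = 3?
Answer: -32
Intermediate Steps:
z(K) = -18 (z(K) = (3*(-2))*3 = -6*3 = -18)
T = -18
y(a) = -1
T - k(y(-6)) = -18 - 1*14 = -18 - 14 = -32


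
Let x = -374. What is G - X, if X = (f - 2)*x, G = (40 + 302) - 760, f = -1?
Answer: -1540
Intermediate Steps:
G = -418 (G = 342 - 760 = -418)
X = 1122 (X = (-1 - 2)*(-374) = -3*(-374) = 1122)
G - X = -418 - 1*1122 = -418 - 1122 = -1540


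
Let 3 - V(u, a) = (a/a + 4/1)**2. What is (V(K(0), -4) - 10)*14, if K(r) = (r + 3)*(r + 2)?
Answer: -448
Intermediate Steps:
K(r) = (2 + r)*(3 + r) (K(r) = (3 + r)*(2 + r) = (2 + r)*(3 + r))
V(u, a) = -22 (V(u, a) = 3 - (a/a + 4/1)**2 = 3 - (1 + 4*1)**2 = 3 - (1 + 4)**2 = 3 - 1*5**2 = 3 - 1*25 = 3 - 25 = -22)
(V(K(0), -4) - 10)*14 = (-22 - 10)*14 = -32*14 = -448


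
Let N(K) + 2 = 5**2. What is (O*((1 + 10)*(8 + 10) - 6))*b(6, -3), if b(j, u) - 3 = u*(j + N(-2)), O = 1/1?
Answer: -16128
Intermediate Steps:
N(K) = 23 (N(K) = -2 + 5**2 = -2 + 25 = 23)
O = 1
b(j, u) = 3 + u*(23 + j) (b(j, u) = 3 + u*(j + 23) = 3 + u*(23 + j))
(O*((1 + 10)*(8 + 10) - 6))*b(6, -3) = (1*((1 + 10)*(8 + 10) - 6))*(3 + 23*(-3) + 6*(-3)) = (1*(11*18 - 6))*(3 - 69 - 18) = (1*(198 - 6))*(-84) = (1*192)*(-84) = 192*(-84) = -16128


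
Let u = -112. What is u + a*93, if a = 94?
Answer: 8630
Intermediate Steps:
u + a*93 = -112 + 94*93 = -112 + 8742 = 8630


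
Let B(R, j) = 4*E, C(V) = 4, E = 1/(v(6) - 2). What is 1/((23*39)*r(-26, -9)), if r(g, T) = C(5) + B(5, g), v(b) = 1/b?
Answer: 11/17940 ≈ 0.00061315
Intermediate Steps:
E = -6/11 (E = 1/(1/6 - 2) = 1/(⅙ - 2) = 1/(-11/6) = -6/11 ≈ -0.54545)
B(R, j) = -24/11 (B(R, j) = 4*(-6/11) = -24/11)
r(g, T) = 20/11 (r(g, T) = 4 - 24/11 = 20/11)
1/((23*39)*r(-26, -9)) = 1/((23*39)*(20/11)) = 1/(897*(20/11)) = 1/(17940/11) = 11/17940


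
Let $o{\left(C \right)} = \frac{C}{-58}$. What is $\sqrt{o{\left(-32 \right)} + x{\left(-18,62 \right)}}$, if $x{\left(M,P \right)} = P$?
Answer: $\frac{\sqrt{52606}}{29} \approx 7.909$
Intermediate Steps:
$o{\left(C \right)} = - \frac{C}{58}$ ($o{\left(C \right)} = C \left(- \frac{1}{58}\right) = - \frac{C}{58}$)
$\sqrt{o{\left(-32 \right)} + x{\left(-18,62 \right)}} = \sqrt{\left(- \frac{1}{58}\right) \left(-32\right) + 62} = \sqrt{\frac{16}{29} + 62} = \sqrt{\frac{1814}{29}} = \frac{\sqrt{52606}}{29}$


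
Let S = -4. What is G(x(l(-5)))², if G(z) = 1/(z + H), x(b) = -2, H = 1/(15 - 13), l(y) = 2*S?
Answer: 4/9 ≈ 0.44444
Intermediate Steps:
l(y) = -8 (l(y) = 2*(-4) = -8)
H = ½ (H = 1/2 = ½ ≈ 0.50000)
G(z) = 1/(½ + z) (G(z) = 1/(z + ½) = 1/(½ + z))
G(x(l(-5)))² = (2/(1 + 2*(-2)))² = (2/(1 - 4))² = (2/(-3))² = (2*(-⅓))² = (-⅔)² = 4/9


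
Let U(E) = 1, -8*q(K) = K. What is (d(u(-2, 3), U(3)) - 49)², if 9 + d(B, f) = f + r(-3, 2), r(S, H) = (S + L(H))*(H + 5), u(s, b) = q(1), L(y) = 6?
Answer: 1296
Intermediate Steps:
q(K) = -K/8
u(s, b) = -⅛ (u(s, b) = -⅛*1 = -⅛)
r(S, H) = (5 + H)*(6 + S) (r(S, H) = (S + 6)*(H + 5) = (6 + S)*(5 + H) = (5 + H)*(6 + S))
d(B, f) = 12 + f (d(B, f) = -9 + (f + (30 + 5*(-3) + 6*2 + 2*(-3))) = -9 + (f + (30 - 15 + 12 - 6)) = -9 + (f + 21) = -9 + (21 + f) = 12 + f)
(d(u(-2, 3), U(3)) - 49)² = ((12 + 1) - 49)² = (13 - 49)² = (-36)² = 1296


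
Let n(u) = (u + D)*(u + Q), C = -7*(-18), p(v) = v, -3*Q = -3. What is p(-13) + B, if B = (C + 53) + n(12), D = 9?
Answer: 439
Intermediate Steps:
Q = 1 (Q = -1/3*(-3) = 1)
C = 126
n(u) = (1 + u)*(9 + u) (n(u) = (u + 9)*(u + 1) = (9 + u)*(1 + u) = (1 + u)*(9 + u))
B = 452 (B = (126 + 53) + (9 + 12**2 + 10*12) = 179 + (9 + 144 + 120) = 179 + 273 = 452)
p(-13) + B = -13 + 452 = 439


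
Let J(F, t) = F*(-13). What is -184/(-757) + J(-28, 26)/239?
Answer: 319524/180923 ≈ 1.7661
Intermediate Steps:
J(F, t) = -13*F
-184/(-757) + J(-28, 26)/239 = -184/(-757) - 13*(-28)/239 = -184*(-1/757) + 364*(1/239) = 184/757 + 364/239 = 319524/180923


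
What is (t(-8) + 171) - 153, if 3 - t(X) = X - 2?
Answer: 31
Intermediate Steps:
t(X) = 5 - X (t(X) = 3 - (X - 2) = 3 - (-2 + X) = 3 + (2 - X) = 5 - X)
(t(-8) + 171) - 153 = ((5 - 1*(-8)) + 171) - 153 = ((5 + 8) + 171) - 153 = (13 + 171) - 153 = 184 - 153 = 31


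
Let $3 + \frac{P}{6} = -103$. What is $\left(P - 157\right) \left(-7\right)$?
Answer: $5551$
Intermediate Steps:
$P = -636$ ($P = -18 + 6 \left(-103\right) = -18 - 618 = -636$)
$\left(P - 157\right) \left(-7\right) = \left(-636 - 157\right) \left(-7\right) = \left(-793\right) \left(-7\right) = 5551$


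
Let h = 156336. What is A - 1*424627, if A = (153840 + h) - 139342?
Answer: -253793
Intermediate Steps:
A = 170834 (A = (153840 + 156336) - 139342 = 310176 - 139342 = 170834)
A - 1*424627 = 170834 - 1*424627 = 170834 - 424627 = -253793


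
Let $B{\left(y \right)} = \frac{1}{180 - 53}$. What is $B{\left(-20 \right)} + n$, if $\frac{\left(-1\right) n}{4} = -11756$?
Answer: $\frac{5972049}{127} \approx 47024.0$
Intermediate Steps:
$n = 47024$ ($n = \left(-4\right) \left(-11756\right) = 47024$)
$B{\left(y \right)} = \frac{1}{127}$
$B{\left(-20 \right)} + n = \frac{1}{127} + 47024 = \frac{5972049}{127}$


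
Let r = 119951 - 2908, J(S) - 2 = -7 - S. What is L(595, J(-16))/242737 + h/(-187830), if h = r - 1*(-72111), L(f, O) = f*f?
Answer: 10290920626/22796645355 ≈ 0.45142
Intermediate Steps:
J(S) = -5 - S (J(S) = 2 + (-7 - S) = -5 - S)
L(f, O) = f²
r = 117043
h = 189154 (h = 117043 - 1*(-72111) = 117043 + 72111 = 189154)
L(595, J(-16))/242737 + h/(-187830) = 595²/242737 + 189154/(-187830) = 354025*(1/242737) + 189154*(-1/187830) = 354025/242737 - 94577/93915 = 10290920626/22796645355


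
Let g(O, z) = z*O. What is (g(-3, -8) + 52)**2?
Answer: 5776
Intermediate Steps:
g(O, z) = O*z
(g(-3, -8) + 52)**2 = (-3*(-8) + 52)**2 = (24 + 52)**2 = 76**2 = 5776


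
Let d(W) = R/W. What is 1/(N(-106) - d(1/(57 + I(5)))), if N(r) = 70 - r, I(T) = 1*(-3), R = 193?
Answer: -1/10246 ≈ -9.7599e-5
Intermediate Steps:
I(T) = -3
d(W) = 193/W
1/(N(-106) - d(1/(57 + I(5)))) = 1/((70 - 1*(-106)) - 193/(1/(57 - 3))) = 1/((70 + 106) - 193/(1/54)) = 1/(176 - 193/1/54) = 1/(176 - 193*54) = 1/(176 - 1*10422) = 1/(176 - 10422) = 1/(-10246) = -1/10246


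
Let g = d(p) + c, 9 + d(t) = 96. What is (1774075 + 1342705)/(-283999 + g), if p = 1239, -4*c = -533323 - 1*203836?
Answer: -12467120/398489 ≈ -31.286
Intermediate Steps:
c = 737159/4 (c = -(-533323 - 1*203836)/4 = -(-533323 - 203836)/4 = -¼*(-737159) = 737159/4 ≈ 1.8429e+5)
d(t) = 87 (d(t) = -9 + 96 = 87)
g = 737507/4 (g = 87 + 737159/4 = 737507/4 ≈ 1.8438e+5)
(1774075 + 1342705)/(-283999 + g) = (1774075 + 1342705)/(-283999 + 737507/4) = 3116780/(-398489/4) = 3116780*(-4/398489) = -12467120/398489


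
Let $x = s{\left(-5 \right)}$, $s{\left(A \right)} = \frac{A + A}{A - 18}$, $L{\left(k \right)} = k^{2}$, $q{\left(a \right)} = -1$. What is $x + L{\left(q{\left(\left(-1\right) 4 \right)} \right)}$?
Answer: $\frac{33}{23} \approx 1.4348$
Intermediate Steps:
$s{\left(A \right)} = \frac{2 A}{-18 + A}$
$x = \frac{10}{23}$ ($x = 2 \left(-5\right) \frac{1}{-18 - 5} = 2 \left(-5\right) \frac{1}{-23} = 2 \left(-5\right) \left(- \frac{1}{23}\right) = \frac{10}{23} \approx 0.43478$)
$x + L{\left(q{\left(\left(-1\right) 4 \right)} \right)} = \frac{10}{23} + \left(-1\right)^{2} = \frac{10}{23} + 1 = \frac{33}{23}$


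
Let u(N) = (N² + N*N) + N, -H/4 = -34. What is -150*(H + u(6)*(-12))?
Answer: 120000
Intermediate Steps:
H = 136 (H = -4*(-34) = 136)
u(N) = N + 2*N² (u(N) = (N² + N²) + N = 2*N² + N = N + 2*N²)
-150*(H + u(6)*(-12)) = -150*(136 + (6*(1 + 2*6))*(-12)) = -150*(136 + (6*(1 + 12))*(-12)) = -150*(136 + (6*13)*(-12)) = -150*(136 + 78*(-12)) = -150*(136 - 936) = -150*(-800) = 120000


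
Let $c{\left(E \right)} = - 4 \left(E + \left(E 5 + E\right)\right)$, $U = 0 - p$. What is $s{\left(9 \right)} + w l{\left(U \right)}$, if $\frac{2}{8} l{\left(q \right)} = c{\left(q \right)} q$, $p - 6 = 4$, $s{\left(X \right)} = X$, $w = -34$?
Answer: $380809$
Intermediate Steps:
$p = 10$ ($p = 6 + 4 = 10$)
$U = -10$ ($U = 0 - 10 = -10$)
$c{\left(E \right)} = - 28 E$ ($c{\left(E \right)} = - 4 \left(E + \left(5 E + E\right)\right) = - 4 \left(E + 6 E\right) = - 4 \cdot 7 E = - 28 E$)
$l{\left(q \right)} = - 112 q^{2}$ ($l{\left(q \right)} = 4 - 28 q q = 4 \left(- 28 q^{2}\right) = - 112 q^{2}$)
$s{\left(9 \right)} + w l{\left(U \right)} = 9 - 34 \left(- 112 \left(-10\right)^{2}\right) = 9 - 34 \left(\left(-112\right) 100\right) = 9 - -380800 = 9 + 380800 = 380809$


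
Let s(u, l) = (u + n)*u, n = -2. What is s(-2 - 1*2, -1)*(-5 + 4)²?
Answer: 24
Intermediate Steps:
s(u, l) = u*(-2 + u) (s(u, l) = (u - 2)*u = (-2 + u)*u = u*(-2 + u))
s(-2 - 1*2, -1)*(-5 + 4)² = ((-2 - 1*2)*(-2 + (-2 - 1*2)))*(-5 + 4)² = ((-2 - 2)*(-2 + (-2 - 2)))*(-1)² = -4*(-2 - 4)*1 = -4*(-6)*1 = 24*1 = 24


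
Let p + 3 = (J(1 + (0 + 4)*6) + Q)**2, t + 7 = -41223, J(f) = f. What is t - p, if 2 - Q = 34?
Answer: -41276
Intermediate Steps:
Q = -32 (Q = 2 - 1*34 = 2 - 34 = -32)
t = -41230 (t = -7 - 41223 = -41230)
p = 46 (p = -3 + ((1 + (0 + 4)*6) - 32)**2 = -3 + ((1 + 4*6) - 32)**2 = -3 + ((1 + 24) - 32)**2 = -3 + (25 - 32)**2 = -3 + (-7)**2 = -3 + 49 = 46)
t - p = -41230 - 1*46 = -41230 - 46 = -41276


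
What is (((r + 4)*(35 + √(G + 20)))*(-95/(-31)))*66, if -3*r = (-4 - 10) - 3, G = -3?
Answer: 2121350/31 + 60610*√17/31 ≈ 76492.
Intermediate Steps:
r = 17/3 (r = -((-4 - 10) - 3)/3 = -(-14 - 3)/3 = -⅓*(-17) = 17/3 ≈ 5.6667)
(((r + 4)*(35 + √(G + 20)))*(-95/(-31)))*66 = (((17/3 + 4)*(35 + √(-3 + 20)))*(-95/(-31)))*66 = ((29*(35 + √17)/3)*(-95*(-1/31)))*66 = ((1015/3 + 29*√17/3)*(95/31))*66 = (96425/93 + 2755*√17/93)*66 = 2121350/31 + 60610*√17/31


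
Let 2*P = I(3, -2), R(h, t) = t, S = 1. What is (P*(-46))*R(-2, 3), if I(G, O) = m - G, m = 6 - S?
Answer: -138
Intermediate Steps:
m = 5 (m = 6 - 1*1 = 6 - 1 = 5)
I(G, O) = 5 - G
P = 1 (P = (5 - 1*3)/2 = (5 - 3)/2 = (½)*2 = 1)
(P*(-46))*R(-2, 3) = (1*(-46))*3 = -46*3 = -138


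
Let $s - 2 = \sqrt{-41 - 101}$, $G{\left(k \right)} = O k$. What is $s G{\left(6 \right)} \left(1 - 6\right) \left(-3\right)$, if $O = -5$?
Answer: $-900 - 450 i \sqrt{142} \approx -900.0 - 5362.4 i$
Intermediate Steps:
$G{\left(k \right)} = - 5 k$
$s = 2 + i \sqrt{142}$ ($s = 2 + \sqrt{-41 - 101} = 2 + \sqrt{-142} = 2 + i \sqrt{142} \approx 2.0 + 11.916 i$)
$s G{\left(6 \right)} \left(1 - 6\right) \left(-3\right) = \left(2 + i \sqrt{142}\right) \left(\left(-5\right) 6\right) \left(1 - 6\right) \left(-3\right) = \left(2 + i \sqrt{142}\right) \left(-30\right) \left(\left(-5\right) \left(-3\right)\right) = \left(-60 - 30 i \sqrt{142}\right) 15 = -900 - 450 i \sqrt{142}$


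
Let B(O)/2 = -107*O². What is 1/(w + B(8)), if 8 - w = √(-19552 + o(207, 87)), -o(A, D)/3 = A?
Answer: I/(√20173 - 13688*I) ≈ -7.3049e-5 + 7.5798e-7*I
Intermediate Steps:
o(A, D) = -3*A
B(O) = -214*O² (B(O) = 2*(-107*O²) = -214*O²)
w = 8 - I*√20173 (w = 8 - √(-19552 - 3*207) = 8 - √(-19552 - 621) = 8 - √(-20173) = 8 - I*√20173 ≈ 8.0 - 142.03*I)
1/(w + B(8)) = 1/((8 - I*√20173) - 214*8²) = 1/((8 - I*√20173) - 214*64) = 1/((8 - I*√20173) - 13696) = 1/(-13688 - I*√20173)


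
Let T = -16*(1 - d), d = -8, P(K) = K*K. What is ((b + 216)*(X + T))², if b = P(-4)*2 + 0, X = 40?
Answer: 665227264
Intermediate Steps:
P(K) = K²
T = -144 (T = -16*(1 - 1*(-8)) = -16*(1 + 8) = -16*9 = -144)
b = 32 (b = (-4)²*2 + 0 = 16*2 + 0 = 32 + 0 = 32)
((b + 216)*(X + T))² = ((32 + 216)*(40 - 144))² = (248*(-104))² = (-25792)² = 665227264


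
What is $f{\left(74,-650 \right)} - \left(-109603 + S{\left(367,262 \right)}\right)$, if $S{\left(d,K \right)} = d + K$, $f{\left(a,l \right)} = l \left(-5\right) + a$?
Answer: $112298$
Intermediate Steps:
$f{\left(a,l \right)} = a - 5 l$ ($f{\left(a,l \right)} = - 5 l + a = a - 5 l$)
$S{\left(d,K \right)} = K + d$
$f{\left(74,-650 \right)} - \left(-109603 + S{\left(367,262 \right)}\right) = \left(74 - -3250\right) - \left(-109603 + \left(262 + 367\right)\right) = \left(74 + 3250\right) - \left(-109603 + 629\right) = 3324 - -108974 = 3324 + 108974 = 112298$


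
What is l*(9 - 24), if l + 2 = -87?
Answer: 1335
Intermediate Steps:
l = -89 (l = -2 - 87 = -89)
l*(9 - 24) = -89*(9 - 24) = -89*(-15) = 1335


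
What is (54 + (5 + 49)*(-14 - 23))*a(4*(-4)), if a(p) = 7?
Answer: -13608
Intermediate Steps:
(54 + (5 + 49)*(-14 - 23))*a(4*(-4)) = (54 + (5 + 49)*(-14 - 23))*7 = (54 + 54*(-37))*7 = (54 - 1998)*7 = -1944*7 = -13608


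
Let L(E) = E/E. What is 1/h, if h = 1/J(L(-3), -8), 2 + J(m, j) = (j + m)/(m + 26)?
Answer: -61/27 ≈ -2.2593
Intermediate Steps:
L(E) = 1
J(m, j) = -2 + (j + m)/(26 + m) (J(m, j) = -2 + (j + m)/(m + 26) = -2 + (j + m)/(26 + m))
h = -27/61 (h = 1/((-52 - 8 - 1*1)/(26 + 1)) = 1/((-52 - 8 - 1)/27) = 1/((1/27)*(-61)) = 1/(-61/27) = -27/61 ≈ -0.44262)
1/h = 1/(-27/61) = -61/27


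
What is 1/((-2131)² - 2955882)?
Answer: 1/1585279 ≈ 6.3080e-7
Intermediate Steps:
1/((-2131)² - 2955882) = 1/(4541161 - 2955882) = 1/1585279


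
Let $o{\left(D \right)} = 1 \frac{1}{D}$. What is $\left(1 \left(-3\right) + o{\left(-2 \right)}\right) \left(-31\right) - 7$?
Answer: $\frac{203}{2} \approx 101.5$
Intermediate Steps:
$o{\left(D \right)} = \frac{1}{D}$
$\left(1 \left(-3\right) + o{\left(-2 \right)}\right) \left(-31\right) - 7 = \left(1 \left(-3\right) + \frac{1}{-2}\right) \left(-31\right) - 7 = \left(-3 - \frac{1}{2}\right) \left(-31\right) + \left(-8 + 1\right) = \left(- \frac{7}{2}\right) \left(-31\right) - 7 = \frac{217}{2} - 7 = \frac{203}{2}$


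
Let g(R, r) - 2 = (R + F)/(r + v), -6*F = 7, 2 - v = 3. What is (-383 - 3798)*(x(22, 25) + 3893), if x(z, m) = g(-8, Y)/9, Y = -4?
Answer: -879034345/54 ≈ -1.6278e+7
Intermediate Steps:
v = -1 (v = 2 - 1*3 = 2 - 3 = -1)
F = -7/6 (F = -1/6*7 = -7/6 ≈ -1.1667)
g(R, r) = 2 + (-7/6 + R)/(-1 + r) (g(R, r) = 2 + (R - 7/6)/(r - 1) = 2 + (-7/6 + R)/(-1 + r))
x(z, m) = 23/54 (x(z, m) = ((-19/6 - 8 + 2*(-4))/(-1 - 4))/9 = ((-19/6 - 8 - 8)/(-5))*(1/9) = -1/5*(-115/6)*(1/9) = (23/6)*(1/9) = 23/54)
(-383 - 3798)*(x(22, 25) + 3893) = (-383 - 3798)*(23/54 + 3893) = -4181*210245/54 = -879034345/54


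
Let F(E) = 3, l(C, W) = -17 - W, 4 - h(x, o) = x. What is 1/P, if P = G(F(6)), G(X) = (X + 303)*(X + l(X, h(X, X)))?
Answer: -1/4590 ≈ -0.00021786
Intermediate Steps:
h(x, o) = 4 - x
G(X) = (-21 + 2*X)*(303 + X) (G(X) = (X + 303)*(X + (-17 - (4 - X))) = (303 + X)*(X + (-17 + (-4 + X))) = (303 + X)*(X + (-21 + X)) = (303 + X)*(-21 + 2*X) = (-21 + 2*X)*(303 + X))
P = -4590 (P = -6363 + 2*3**2 + 585*3 = -6363 + 2*9 + 1755 = -6363 + 18 + 1755 = -4590)
1/P = 1/(-4590) = -1/4590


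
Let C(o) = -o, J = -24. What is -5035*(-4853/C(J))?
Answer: 24434855/24 ≈ 1.0181e+6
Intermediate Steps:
-5035*(-4853/C(J)) = -5035/(-1*(-24)/(-4853)) = -5035/(24*(-1/4853)) = -5035/(-24/4853) = -5035*(-4853/24) = 24434855/24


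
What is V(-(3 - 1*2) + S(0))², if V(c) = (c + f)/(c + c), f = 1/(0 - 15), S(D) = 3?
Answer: 841/3600 ≈ 0.23361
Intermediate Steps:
f = -1/15 (f = 1/(-15) = -1/15 ≈ -0.066667)
V(c) = (-1/15 + c)/(2*c) (V(c) = (c - 1/15)/(c + c) = (-1/15 + c)/((2*c)) = (-1/15 + c)*(1/(2*c)) = (-1/15 + c)/(2*c))
V(-(3 - 1*2) + S(0))² = ((-1 + 15*(-(3 - 1*2) + 3))/(30*(-(3 - 1*2) + 3)))² = ((-1 + 15*(-(3 - 2) + 3))/(30*(-(3 - 2) + 3)))² = ((-1 + 15*(-1*1 + 3))/(30*(-1*1 + 3)))² = ((-1 + 15*(-1 + 3))/(30*(-1 + 3)))² = ((1/30)*(-1 + 15*2)/2)² = ((1/30)*(½)*(-1 + 30))² = ((1/30)*(½)*29)² = (29/60)² = 841/3600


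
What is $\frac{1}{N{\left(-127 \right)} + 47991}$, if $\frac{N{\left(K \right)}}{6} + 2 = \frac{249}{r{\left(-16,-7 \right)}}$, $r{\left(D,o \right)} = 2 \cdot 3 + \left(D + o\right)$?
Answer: $\frac{17}{814149} \approx 2.0881 \cdot 10^{-5}$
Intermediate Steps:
$r{\left(D,o \right)} = 6 + D + o$ ($r{\left(D,o \right)} = 6 + \left(D + o\right) = 6 + D + o$)
$N{\left(K \right)} = - \frac{1698}{17}$ ($N{\left(K \right)} = -12 + 6 \frac{249}{6 - 16 - 7} = -12 + 6 \frac{249}{-17} = -12 + 6 \cdot 249 \left(- \frac{1}{17}\right) = -12 + 6 \left(- \frac{249}{17}\right) = -12 - \frac{1494}{17} = - \frac{1698}{17}$)
$\frac{1}{N{\left(-127 \right)} + 47991} = \frac{1}{- \frac{1698}{17} + 47991} = \frac{1}{\frac{814149}{17}} = \frac{17}{814149}$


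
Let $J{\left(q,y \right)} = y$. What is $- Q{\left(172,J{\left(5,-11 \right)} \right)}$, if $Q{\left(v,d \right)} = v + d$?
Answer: $-161$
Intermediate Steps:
$Q{\left(v,d \right)} = d + v$
$- Q{\left(172,J{\left(5,-11 \right)} \right)} = - (-11 + 172) = \left(-1\right) 161 = -161$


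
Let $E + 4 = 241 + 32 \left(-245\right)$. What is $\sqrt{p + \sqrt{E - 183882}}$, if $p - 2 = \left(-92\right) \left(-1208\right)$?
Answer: $\sqrt{111138 + i \sqrt{191485}} \approx 333.37 + 0.6563 i$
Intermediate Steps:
$E = -7603$ ($E = -4 + \left(241 + 32 \left(-245\right)\right) = -4 + \left(241 - 7840\right) = -4 - 7599 = -7603$)
$p = 111138$ ($p = 2 - -111136 = 2 + 111136 = 111138$)
$\sqrt{p + \sqrt{E - 183882}} = \sqrt{111138 + \sqrt{-7603 - 183882}} = \sqrt{111138 + \sqrt{-191485}} = \sqrt{111138 + i \sqrt{191485}}$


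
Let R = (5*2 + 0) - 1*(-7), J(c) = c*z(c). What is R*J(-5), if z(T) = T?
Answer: 425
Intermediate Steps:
J(c) = c**2 (J(c) = c*c = c**2)
R = 17 (R = (10 + 0) + 7 = 10 + 7 = 17)
R*J(-5) = 17*(-5)**2 = 17*25 = 425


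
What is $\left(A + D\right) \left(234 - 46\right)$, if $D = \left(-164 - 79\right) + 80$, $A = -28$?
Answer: $-35908$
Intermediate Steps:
$D = -163$ ($D = -243 + 80 = -163$)
$\left(A + D\right) \left(234 - 46\right) = \left(-28 - 163\right) \left(234 - 46\right) = - 191 \left(234 - 46\right) = \left(-191\right) 188 = -35908$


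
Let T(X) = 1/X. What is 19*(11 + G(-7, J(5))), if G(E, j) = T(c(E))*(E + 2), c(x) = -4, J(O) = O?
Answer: 931/4 ≈ 232.75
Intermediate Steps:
G(E, j) = -½ - E/4 (G(E, j) = (E + 2)/(-4) = -(2 + E)/4 = -½ - E/4)
19*(11 + G(-7, J(5))) = 19*(11 + (-½ - ¼*(-7))) = 19*(11 + (-½ + 7/4)) = 19*(11 + 5/4) = 19*(49/4) = 931/4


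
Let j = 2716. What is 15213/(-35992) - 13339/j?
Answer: -11850359/2221688 ≈ -5.3339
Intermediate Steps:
15213/(-35992) - 13339/j = 15213/(-35992) - 13339/2716 = 15213*(-1/35992) - 13339*1/2716 = -1383/3272 - 13339/2716 = -11850359/2221688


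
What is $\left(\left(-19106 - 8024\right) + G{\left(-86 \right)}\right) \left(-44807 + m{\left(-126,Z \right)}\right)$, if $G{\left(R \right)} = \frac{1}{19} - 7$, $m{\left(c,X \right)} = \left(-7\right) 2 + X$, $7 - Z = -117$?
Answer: $\frac{23045862594}{19} \approx 1.2129 \cdot 10^{9}$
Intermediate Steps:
$Z = 124$ ($Z = 7 - -117 = 7 + 117 = 124$)
$m{\left(c,X \right)} = -14 + X$
$G{\left(R \right)} = - \frac{132}{19}$ ($G{\left(R \right)} = \frac{1}{19} - 7 = - \frac{132}{19}$)
$\left(\left(-19106 - 8024\right) + G{\left(-86 \right)}\right) \left(-44807 + m{\left(-126,Z \right)}\right) = \left(\left(-19106 - 8024\right) - \frac{132}{19}\right) \left(-44807 + \left(-14 + 124\right)\right) = \left(\left(-19106 - 8024\right) - \frac{132}{19}\right) \left(-44807 + 110\right) = \left(-27130 - \frac{132}{19}\right) \left(-44697\right) = \left(- \frac{515602}{19}\right) \left(-44697\right) = \frac{23045862594}{19}$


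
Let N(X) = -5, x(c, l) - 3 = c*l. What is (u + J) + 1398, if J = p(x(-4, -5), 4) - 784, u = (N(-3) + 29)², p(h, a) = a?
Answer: 1194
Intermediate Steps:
x(c, l) = 3 + c*l
u = 576 (u = (-5 + 29)² = 24² = 576)
J = -780 (J = 4 - 784 = -780)
(u + J) + 1398 = (576 - 780) + 1398 = -204 + 1398 = 1194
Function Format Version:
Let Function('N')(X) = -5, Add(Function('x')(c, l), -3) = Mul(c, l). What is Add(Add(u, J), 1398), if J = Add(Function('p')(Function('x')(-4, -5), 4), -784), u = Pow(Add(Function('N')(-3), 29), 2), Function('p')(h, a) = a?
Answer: 1194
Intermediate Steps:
Function('x')(c, l) = Add(3, Mul(c, l))
u = 576 (u = Pow(Add(-5, 29), 2) = Pow(24, 2) = 576)
J = -780 (J = Add(4, -784) = -780)
Add(Add(u, J), 1398) = Add(Add(576, -780), 1398) = Add(-204, 1398) = 1194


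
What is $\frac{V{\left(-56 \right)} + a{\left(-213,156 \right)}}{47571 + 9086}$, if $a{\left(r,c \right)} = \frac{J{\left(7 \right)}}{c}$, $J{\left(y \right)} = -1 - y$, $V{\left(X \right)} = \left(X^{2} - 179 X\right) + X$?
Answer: $\frac{511054}{2209623} \approx 0.23129$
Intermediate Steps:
$V{\left(X \right)} = X^{2} - 178 X$
$a{\left(r,c \right)} = - \frac{8}{c}$ ($a{\left(r,c \right)} = \frac{-1 - 7}{c} = - \frac{8}{c}$)
$\frac{V{\left(-56 \right)} + a{\left(-213,156 \right)}}{47571 + 9086} = \frac{- 56 \left(-178 - 56\right) - \frac{8}{156}}{47571 + 9086} = \frac{\left(-56\right) \left(-234\right) - \frac{2}{39}}{56657} = \left(13104 - \frac{2}{39}\right) \frac{1}{56657} = \frac{511054}{39} \cdot \frac{1}{56657} = \frac{511054}{2209623}$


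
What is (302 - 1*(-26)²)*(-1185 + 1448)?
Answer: -98362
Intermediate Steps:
(302 - 1*(-26)²)*(-1185 + 1448) = (302 - 1*676)*263 = (302 - 676)*263 = -374*263 = -98362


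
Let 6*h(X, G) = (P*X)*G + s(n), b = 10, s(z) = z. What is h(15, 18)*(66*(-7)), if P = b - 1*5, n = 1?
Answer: -104027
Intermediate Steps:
P = 5 (P = 10 - 1*5 = 10 - 5 = 5)
h(X, G) = 1/6 + 5*G*X/6 (h(X, G) = ((5*X)*G + 1)/6 = (5*G*X + 1)/6 = (1 + 5*G*X)/6 = 1/6 + 5*G*X/6)
h(15, 18)*(66*(-7)) = (1/6 + (5/6)*18*15)*(66*(-7)) = (1/6 + 225)*(-462) = (1351/6)*(-462) = -104027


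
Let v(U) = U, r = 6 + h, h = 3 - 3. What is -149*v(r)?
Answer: -894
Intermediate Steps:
h = 0
r = 6 (r = 6 + 0 = 6)
-149*v(r) = -149*6 = -894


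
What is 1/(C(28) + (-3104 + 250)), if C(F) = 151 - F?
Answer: -1/2731 ≈ -0.00036617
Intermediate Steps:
1/(C(28) + (-3104 + 250)) = 1/((151 - 1*28) + (-3104 + 250)) = 1/((151 - 28) - 2854) = 1/(123 - 2854) = 1/(-2731) = -1/2731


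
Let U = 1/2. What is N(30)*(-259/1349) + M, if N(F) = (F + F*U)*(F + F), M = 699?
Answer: 243651/1349 ≈ 180.62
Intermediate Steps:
U = ½ ≈ 0.50000
N(F) = 3*F² (N(F) = (F + F*(½))*(F + F) = (F + F/2)*(2*F) = (3*F/2)*(2*F) = 3*F²)
N(30)*(-259/1349) + M = (3*30²)*(-259/1349) + 699 = (3*900)*(-259*1/1349) + 699 = 2700*(-259/1349) + 699 = -699300/1349 + 699 = 243651/1349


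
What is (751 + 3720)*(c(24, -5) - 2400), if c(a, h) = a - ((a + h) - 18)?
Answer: -10627567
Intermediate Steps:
c(a, h) = 18 - h (c(a, h) = a - (-18 + a + h) = a + (18 - a - h) = 18 - h)
(751 + 3720)*(c(24, -5) - 2400) = (751 + 3720)*((18 - 1*(-5)) - 2400) = 4471*((18 + 5) - 2400) = 4471*(23 - 2400) = 4471*(-2377) = -10627567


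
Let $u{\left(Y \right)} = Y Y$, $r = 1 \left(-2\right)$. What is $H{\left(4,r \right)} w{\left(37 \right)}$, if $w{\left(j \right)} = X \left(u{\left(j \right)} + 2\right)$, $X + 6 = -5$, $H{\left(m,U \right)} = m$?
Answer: $-60324$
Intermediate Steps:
$r = -2$
$X = -11$ ($X = -6 - 5 = -11$)
$u{\left(Y \right)} = Y^{2}$
$w{\left(j \right)} = -22 - 11 j^{2}$ ($w{\left(j \right)} = - 11 \left(j^{2} + 2\right) = - 11 \left(2 + j^{2}\right) = -22 - 11 j^{2}$)
$H{\left(4,r \right)} w{\left(37 \right)} = 4 \left(-22 - 11 \cdot 37^{2}\right) = 4 \left(-22 - 15059\right) = 4 \left(-15081\right) = -60324$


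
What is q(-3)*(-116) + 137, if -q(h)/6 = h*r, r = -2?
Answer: 4313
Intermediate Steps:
q(h) = 12*h (q(h) = -6*h*(-2) = -(-12)*h = 12*h)
q(-3)*(-116) + 137 = (12*(-3))*(-116) + 137 = -36*(-116) + 137 = 4176 + 137 = 4313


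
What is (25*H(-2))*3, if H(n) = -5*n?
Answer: 750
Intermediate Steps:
(25*H(-2))*3 = (25*(-5*(-2)))*3 = (25*10)*3 = 250*3 = 750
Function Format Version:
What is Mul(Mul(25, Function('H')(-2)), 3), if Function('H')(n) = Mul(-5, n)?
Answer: 750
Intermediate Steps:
Mul(Mul(25, Function('H')(-2)), 3) = Mul(Mul(25, Mul(-5, -2)), 3) = Mul(Mul(25, 10), 3) = Mul(250, 3) = 750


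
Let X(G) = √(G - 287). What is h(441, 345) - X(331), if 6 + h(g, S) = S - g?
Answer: -102 - 2*√11 ≈ -108.63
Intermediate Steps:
h(g, S) = -6 + S - g (h(g, S) = -6 + (S - g) = -6 + S - g)
X(G) = √(-287 + G)
h(441, 345) - X(331) = (-6 + 345 - 1*441) - √(-287 + 331) = (-6 + 345 - 441) - √44 = -102 - 2*√11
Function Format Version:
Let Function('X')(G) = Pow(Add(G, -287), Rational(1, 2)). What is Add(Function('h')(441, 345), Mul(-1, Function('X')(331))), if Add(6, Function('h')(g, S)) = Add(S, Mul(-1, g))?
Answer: Add(-102, Mul(-2, Pow(11, Rational(1, 2)))) ≈ -108.63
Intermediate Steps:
Function('h')(g, S) = Add(-6, S, Mul(-1, g)) (Function('h')(g, S) = Add(-6, Add(S, Mul(-1, g))) = Add(-6, S, Mul(-1, g)))
Function('X')(G) = Pow(Add(-287, G), Rational(1, 2))
Add(Function('h')(441, 345), Mul(-1, Function('X')(331))) = Add(Add(-6, 345, Mul(-1, 441)), Mul(-1, Pow(Add(-287, 331), Rational(1, 2)))) = Add(Add(-6, 345, -441), Mul(-1, Pow(44, Rational(1, 2)))) = Add(-102, Mul(-1, Mul(2, Pow(11, Rational(1, 2))))) = Add(-102, Mul(-2, Pow(11, Rational(1, 2))))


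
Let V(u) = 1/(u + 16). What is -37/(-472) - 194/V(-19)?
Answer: 274741/472 ≈ 582.08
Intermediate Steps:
V(u) = 1/(16 + u)
-37/(-472) - 194/V(-19) = -37/(-472) - 194/(1/(16 - 19)) = -37*(-1/472) - 194/(1/(-3)) = 37/472 - 194/(-⅓) = 37/472 - 194*(-3) = 37/472 + 582 = 274741/472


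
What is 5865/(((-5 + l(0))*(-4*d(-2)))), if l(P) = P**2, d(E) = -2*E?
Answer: 1173/16 ≈ 73.313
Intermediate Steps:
5865/(((-5 + l(0))*(-4*d(-2)))) = 5865/(((-5 + 0**2)*(-(-8)*(-2)))) = 5865/(((-5 + 0)*(-4*4))) = 5865/((-5*(-16))) = 5865/80 = 5865*(1/80) = 1173/16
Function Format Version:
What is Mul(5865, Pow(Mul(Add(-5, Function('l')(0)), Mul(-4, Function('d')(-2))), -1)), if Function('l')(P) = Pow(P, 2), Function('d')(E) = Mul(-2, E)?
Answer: Rational(1173, 16) ≈ 73.313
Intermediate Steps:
Mul(5865, Pow(Mul(Add(-5, Function('l')(0)), Mul(-4, Function('d')(-2))), -1)) = Mul(5865, Pow(Mul(Add(-5, Pow(0, 2)), Mul(-4, Mul(-2, -2))), -1)) = Mul(5865, Pow(Mul(Add(-5, 0), Mul(-4, 4)), -1)) = Mul(5865, Pow(Mul(-5, -16), -1)) = Mul(5865, Pow(80, -1)) = Mul(5865, Rational(1, 80)) = Rational(1173, 16)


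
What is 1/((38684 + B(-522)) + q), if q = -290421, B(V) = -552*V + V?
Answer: 1/35885 ≈ 2.7867e-5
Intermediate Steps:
B(V) = -551*V
1/((38684 + B(-522)) + q) = 1/((38684 - 551*(-522)) - 290421) = 1/((38684 + 287622) - 290421) = 1/(326306 - 290421) = 1/35885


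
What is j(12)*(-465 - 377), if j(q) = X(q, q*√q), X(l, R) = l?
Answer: -10104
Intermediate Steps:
j(q) = q
j(12)*(-465 - 377) = 12*(-465 - 377) = 12*(-842) = -10104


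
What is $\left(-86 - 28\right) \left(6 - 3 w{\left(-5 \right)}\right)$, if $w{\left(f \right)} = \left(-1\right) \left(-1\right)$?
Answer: $-342$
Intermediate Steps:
$w{\left(f \right)} = 1$
$\left(-86 - 28\right) \left(6 - 3 w{\left(-5 \right)}\right) = \left(-86 - 28\right) \left(6 - 3\right) = \left(-86 + \left(-37 + 9\right)\right) \left(6 - 3\right) = \left(-86 - 28\right) 3 = \left(-114\right) 3 = -342$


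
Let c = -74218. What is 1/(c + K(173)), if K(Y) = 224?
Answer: -1/73994 ≈ -1.3515e-5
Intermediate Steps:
1/(c + K(173)) = 1/(-74218 + 224) = 1/(-73994) = -1/73994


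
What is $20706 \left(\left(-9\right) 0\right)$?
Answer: $0$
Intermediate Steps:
$20706 \left(\left(-9\right) 0\right) = 20706 \cdot 0 = 0$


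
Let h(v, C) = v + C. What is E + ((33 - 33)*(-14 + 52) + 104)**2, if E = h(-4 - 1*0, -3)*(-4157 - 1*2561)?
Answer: 57842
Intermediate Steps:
h(v, C) = C + v
E = 47026 (E = (-3 + (-4 - 1*0))*(-4157 - 1*2561) = (-3 + (-4 + 0))*(-4157 - 2561) = (-3 - 4)*(-6718) = -7*(-6718) = 47026)
E + ((33 - 33)*(-14 + 52) + 104)**2 = 47026 + ((33 - 33)*(-14 + 52) + 104)**2 = 47026 + (0*38 + 104)**2 = 47026 + (0 + 104)**2 = 47026 + 104**2 = 47026 + 10816 = 57842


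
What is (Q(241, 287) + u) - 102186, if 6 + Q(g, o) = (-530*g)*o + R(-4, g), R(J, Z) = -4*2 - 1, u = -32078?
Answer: -36792789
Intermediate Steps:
R(J, Z) = -9 (R(J, Z) = -8 - 1 = -9)
Q(g, o) = -15 - 530*g*o (Q(g, o) = -6 + ((-530*g)*o - 9) = -6 + (-530*g*o - 9) = -6 + (-9 - 530*g*o) = -15 - 530*g*o)
(Q(241, 287) + u) - 102186 = ((-15 - 530*241*287) - 32078) - 102186 = ((-15 - 36658510) - 32078) - 102186 = (-36658525 - 32078) - 102186 = -36690603 - 102186 = -36792789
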